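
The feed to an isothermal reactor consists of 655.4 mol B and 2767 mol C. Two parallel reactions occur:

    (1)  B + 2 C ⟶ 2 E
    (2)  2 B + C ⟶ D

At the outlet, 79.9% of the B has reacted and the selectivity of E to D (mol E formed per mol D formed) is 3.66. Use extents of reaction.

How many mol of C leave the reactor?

Conversion of B: B consumed = 0.799 × 655.4 = 523.7 mol = 1ξ₁ + 2ξ₂.
Selectivity: 2ξ₁ / (1ξ₂) = 3.66 → ξ₁ = 1.83 ξ₂.
Substitute: (1·1.83 + 2) ξ₂ = 523.7 → ξ₂ = 136.7 mol, ξ₁ = 250.2 mol.
Outlet amounts (n = n₀ + Σ ν·ξ):
  B: 655.4 − 1(250.2) − 2(136.7) = 131.7
  C: 2767 − 2(250.2) − 1(136.7) = 2130
  E: 0 + 2(250.2) = 500.4
  D: 0 + 1(136.7) = 136.7

2130 mol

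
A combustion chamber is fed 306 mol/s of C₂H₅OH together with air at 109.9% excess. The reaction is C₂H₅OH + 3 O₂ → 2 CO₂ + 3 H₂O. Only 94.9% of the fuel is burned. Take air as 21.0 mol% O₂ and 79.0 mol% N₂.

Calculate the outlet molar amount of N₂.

7250 mol/s

Stoichiometric O₂ = 3 × 306 = 918 mol/s; O₂ fed = 918 × 2.099 = 1927 mol/s.
N₂ fed = 1927 × 79/21 = 7249 mol/s.
Fuel reacted = 0.949 × 306 → ξ = 290.4 mol/s.
Outlet (n = n₀ + ν ξ):
  C₂H₅OH: 306 − 1(290.4) = 15.61
  O₂: 1927 − 3(290.4) = 1056
  N₂: 7249 (inert)
  CO₂: 0 + 2(290.4) = 580.8
  H₂O: 0 + 3(290.4) = 871.2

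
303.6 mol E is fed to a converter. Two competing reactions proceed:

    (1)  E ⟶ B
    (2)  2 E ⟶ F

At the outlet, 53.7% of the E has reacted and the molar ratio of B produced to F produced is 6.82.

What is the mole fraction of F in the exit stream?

0.0648

Conversion of E: E consumed = 0.537 × 303.6 = 163 mol = 1ξ₁ + 2ξ₂.
Selectivity: 1ξ₁ / (1ξ₂) = 6.82 → ξ₁ = 6.82 ξ₂.
Substitute: (1·6.82 + 2) ξ₂ = 163 → ξ₂ = 18.48 mol, ξ₁ = 126.1 mol.
Outlet amounts (n = n₀ + Σ ν·ξ):
  E: 303.6 − 1(126.1) − 2(18.48) = 140.6
  B: 0 + 1(126.1) = 126.1
  F: 0 + 1(18.48) = 18.48
Total out = 285.1 mol; y_F = 18.48 / 285.1 = 0.06483.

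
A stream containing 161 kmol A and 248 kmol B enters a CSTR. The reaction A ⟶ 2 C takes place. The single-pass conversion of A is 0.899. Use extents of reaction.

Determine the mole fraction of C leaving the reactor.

0.523

A reacted = 0.899 × 161 = 144.7 kmol; ν_A = −1, so ξ = 144.7/1 = 144.7 kmol.
Outlet amounts (n = n₀ + ν ξ):
  A: 161 − 1(144.7) = 16.26
  C: 0 + 2(144.7) = 289.5
  B: 248 (inert)
Total out = 553.7 kmol; y_C = 289.5 / 553.7 = 0.5228.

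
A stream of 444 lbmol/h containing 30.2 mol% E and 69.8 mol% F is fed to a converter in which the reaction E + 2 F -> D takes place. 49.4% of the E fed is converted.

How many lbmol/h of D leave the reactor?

66.2 lbmol/h

E reacted = 0.494 × 134.1 = 66.24 lbmol/h; ν_E = −1, so ξ = 66.24/1 = 66.24 lbmol/h.
Outlet amounts (n = n₀ + ν ξ):
  E: 134.1 − 1(66.24) = 67.85
  F: 309.9 − 2(66.24) = 177.4
  D: 0 + 1(66.24) = 66.24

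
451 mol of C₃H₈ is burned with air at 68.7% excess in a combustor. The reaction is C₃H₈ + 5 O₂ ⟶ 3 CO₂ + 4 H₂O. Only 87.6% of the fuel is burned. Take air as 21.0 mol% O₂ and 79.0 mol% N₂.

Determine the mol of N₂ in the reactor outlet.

Stoichiometric O₂ = 5 × 451 = 2255 mol; O₂ fed = 2255 × 1.687 = 3804 mol.
N₂ fed = 3804 × 79/21 = 14310 mol.
Fuel reacted = 0.876 × 451 → ξ = 395.1 mol.
Outlet (n = n₀ + ν ξ):
  C₃H₈: 451 − 1(395.1) = 55.92
  O₂: 3804 − 5(395.1) = 1829
  N₂: 14310 (inert)
  CO₂: 0 + 3(395.1) = 1185
  H₂O: 0 + 4(395.1) = 1580

14300 mol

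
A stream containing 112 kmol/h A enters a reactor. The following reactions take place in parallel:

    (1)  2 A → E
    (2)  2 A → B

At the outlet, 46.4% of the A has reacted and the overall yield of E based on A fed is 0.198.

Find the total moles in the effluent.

86 kmol/h

Yield of E: 1ξ₁ / 112 = 0.198 → ξ₁ = 22.18 kmol/h.
Conversion of A: 2ξ₁ + 2ξ₂ = 0.464 × 112 = 51.97 → ξ₂ = 3.808 kmol/h.
Outlet amounts (n = n₀ + Σ ν·ξ):
  A: 112 − 2(22.18) − 2(3.808) = 60.03
  E: 0 + 1(22.18) = 22.18
  B: 0 + 1(3.808) = 3.808
Total out = 60.03 + 22.18 + 3.808 = 86.02 kmol/h.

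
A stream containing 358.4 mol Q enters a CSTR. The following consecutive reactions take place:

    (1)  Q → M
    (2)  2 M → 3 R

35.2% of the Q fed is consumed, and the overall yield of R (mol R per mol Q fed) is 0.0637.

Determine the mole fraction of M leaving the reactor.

0.303

Conversion of Q: Q consumed = 1ξ₁ = 0.352 × 358.4 → ξ₁ = 126.2 mol.
Yield of R: 3ξ₂ / 358.4 = 0.0637 → ξ₂ = 7.61 mol.
Outlet amounts (n = n₀ + Σ ν·ξ):
  Q: 358.4 − 1(126.2) = 232.2
  M: 0 + 1(126.2) − 2(7.61) = 110.9
  R: 0 + 3(7.61) = 22.83
Total out = 366 mol; y_M = 110.9 / 366 = 0.3031.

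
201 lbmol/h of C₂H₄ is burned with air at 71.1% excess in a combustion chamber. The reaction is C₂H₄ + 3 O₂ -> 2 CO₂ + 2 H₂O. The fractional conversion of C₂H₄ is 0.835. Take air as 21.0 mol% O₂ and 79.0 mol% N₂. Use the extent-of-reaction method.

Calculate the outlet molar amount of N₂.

3880 lbmol/h

Stoichiometric O₂ = 3 × 201 = 603 lbmol/h; O₂ fed = 603 × 1.711 = 1032 lbmol/h.
N₂ fed = 1032 × 79/21 = 3881 lbmol/h.
Fuel reacted = 0.835 × 201 → ξ = 167.8 lbmol/h.
Outlet (n = n₀ + ν ξ):
  C₂H₄: 201 − 1(167.8) = 33.17
  O₂: 1032 − 3(167.8) = 528.2
  N₂: 3881 (inert)
  CO₂: 0 + 2(167.8) = 335.7
  H₂O: 0 + 2(167.8) = 335.7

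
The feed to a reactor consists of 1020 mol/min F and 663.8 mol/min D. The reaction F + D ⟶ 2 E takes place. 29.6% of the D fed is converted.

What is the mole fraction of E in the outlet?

D reacted = 0.296 × 663.8 = 196.5 mol/min; ν_D = −1, so ξ = 196.5/1 = 196.5 mol/min.
Outlet amounts (n = n₀ + ν ξ):
  F: 1020 − 1(196.5) = 823.5
  D: 663.8 − 1(196.5) = 467.3
  E: 0 + 2(196.5) = 393
Total out = 1684 mol/min; y_E = 393 / 1684 = 0.2334.

0.233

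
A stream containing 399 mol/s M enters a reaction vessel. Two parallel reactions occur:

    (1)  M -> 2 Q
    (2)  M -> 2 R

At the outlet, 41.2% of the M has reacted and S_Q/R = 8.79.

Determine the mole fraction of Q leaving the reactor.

0.524

Conversion of M: M consumed = 0.412 × 399 = 164.4 mol/s = 1ξ₁ + 1ξ₂.
Selectivity: 2ξ₁ / (2ξ₂) = 8.79 → ξ₁ = 8.79 ξ₂.
Substitute: (1·8.79 + 1) ξ₂ = 164.4 → ξ₂ = 16.79 mol/s, ξ₁ = 147.6 mol/s.
Outlet amounts (n = n₀ + Σ ν·ξ):
  M: 399 − 1(147.6) − 1(16.79) = 234.6
  Q: 0 + 2(147.6) = 295.2
  R: 0 + 2(16.79) = 33.58
Total out = 563.4 mol/s; y_Q = 295.2 / 563.4 = 0.524.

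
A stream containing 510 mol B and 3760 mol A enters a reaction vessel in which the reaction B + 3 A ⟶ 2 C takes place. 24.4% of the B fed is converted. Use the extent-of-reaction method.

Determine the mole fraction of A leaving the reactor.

0.842

B reacted = 0.244 × 510 = 124.4 mol; ν_B = −1, so ξ = 124.4/1 = 124.4 mol.
Outlet amounts (n = n₀ + ν ξ):
  B: 510 − 1(124.4) = 385.6
  A: 3760 − 3(124.4) = 3387
  C: 0 + 2(124.4) = 248.9
Total out = 4021 mol; y_A = 3387 / 4021 = 0.8422.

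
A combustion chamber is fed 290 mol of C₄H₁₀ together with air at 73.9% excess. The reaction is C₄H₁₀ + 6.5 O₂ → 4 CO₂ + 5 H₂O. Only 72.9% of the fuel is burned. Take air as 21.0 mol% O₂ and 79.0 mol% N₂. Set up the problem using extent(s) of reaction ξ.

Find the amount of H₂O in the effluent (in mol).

1060 mol

Stoichiometric O₂ = 6.5 × 290 = 1885 mol; O₂ fed = 1885 × 1.739 = 3278 mol.
N₂ fed = 3278 × 79/21 = 12330 mol.
Fuel reacted = 0.729 × 290 → ξ = 211.4 mol.
Outlet (n = n₀ + ν ξ):
  C₄H₁₀: 290 − 1(211.4) = 78.59
  O₂: 3278 − 6.5(211.4) = 1904
  N₂: 12330 (inert)
  CO₂: 0 + 4(211.4) = 845.6
  H₂O: 0 + 5(211.4) = 1057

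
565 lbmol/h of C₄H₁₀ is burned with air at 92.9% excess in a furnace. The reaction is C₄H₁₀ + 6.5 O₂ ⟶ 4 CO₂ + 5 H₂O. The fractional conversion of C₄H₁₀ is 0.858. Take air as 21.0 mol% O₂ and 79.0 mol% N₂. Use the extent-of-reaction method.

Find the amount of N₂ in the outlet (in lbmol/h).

26700 lbmol/h

Stoichiometric O₂ = 6.5 × 565 = 3672 lbmol/h; O₂ fed = 3672 × 1.929 = 7084 lbmol/h.
N₂ fed = 7084 × 79/21 = 26650 lbmol/h.
Fuel reacted = 0.858 × 565 → ξ = 484.8 lbmol/h.
Outlet (n = n₀ + ν ξ):
  C₄H₁₀: 565 − 1(484.8) = 80.23
  O₂: 7084 − 6.5(484.8) = 3933
  N₂: 26650 (inert)
  CO₂: 0 + 4(484.8) = 1939
  H₂O: 0 + 5(484.8) = 2424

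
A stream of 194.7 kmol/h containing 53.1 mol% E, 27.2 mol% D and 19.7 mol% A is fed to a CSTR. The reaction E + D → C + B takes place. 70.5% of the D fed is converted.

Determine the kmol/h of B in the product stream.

D reacted = 0.705 × 52.96 = 37.34 kmol/h; ν_D = −1, so ξ = 37.34/1 = 37.34 kmol/h.
Outlet amounts (n = n₀ + ν ξ):
  E: 103.4 − 1(37.34) = 66.05
  D: 52.96 − 1(37.34) = 15.62
  C: 0 + 1(37.34) = 37.34
  B: 0 + 1(37.34) = 37.34
  A: 38.36 (inert)

37.3 kmol/h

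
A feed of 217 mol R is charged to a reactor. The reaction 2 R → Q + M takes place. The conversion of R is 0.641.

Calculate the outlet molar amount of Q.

R reacted = 0.641 × 217 = 139.1 mol; ν_R = −2, so ξ = 139.1/2 = 69.55 mol.
Outlet amounts (n = n₀ + ν ξ):
  R: 217 − 2(69.55) = 77.9
  Q: 0 + 1(69.55) = 69.55
  M: 0 + 1(69.55) = 69.55

69.5 mol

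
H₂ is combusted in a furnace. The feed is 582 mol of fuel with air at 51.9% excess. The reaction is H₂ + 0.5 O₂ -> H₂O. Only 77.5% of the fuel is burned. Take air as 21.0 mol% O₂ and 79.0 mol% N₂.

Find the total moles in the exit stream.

2460 mol

Stoichiometric O₂ = 0.5 × 582 = 291 mol; O₂ fed = 291 × 1.519 = 442 mol.
N₂ fed = 442 × 79/21 = 1663 mol.
Fuel reacted = 0.775 × 582 → ξ = 451.1 mol.
Outlet (n = n₀ + ν ξ):
  H₂: 582 − 1(451.1) = 130.9
  O₂: 442 − 0.5(451.1) = 216.5
  N₂: 1663 (inert)
  H₂O: 0 + 1(451.1) = 451.1
Total out = 130.9 + 216.5 + 1663 + 451.1 = 2461 mol.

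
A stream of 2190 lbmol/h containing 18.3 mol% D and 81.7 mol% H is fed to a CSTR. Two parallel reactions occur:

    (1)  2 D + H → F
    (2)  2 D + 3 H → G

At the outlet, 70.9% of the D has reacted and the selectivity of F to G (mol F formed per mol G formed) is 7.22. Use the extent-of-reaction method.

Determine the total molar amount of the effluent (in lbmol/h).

Conversion of D: D consumed = 0.709 × 400.8 = 284.1 lbmol/h = 2ξ₁ + 2ξ₂.
Selectivity: 1ξ₁ / (1ξ₂) = 7.22 → ξ₁ = 7.22 ξ₂.
Substitute: (2·7.22 + 2) ξ₂ = 284.1 → ξ₂ = 17.28 lbmol/h, ξ₁ = 124.8 lbmol/h.
Outlet amounts (n = n₀ + Σ ν·ξ):
  D: 400.8 − 2(124.8) − 2(17.28) = 116.6
  H: 1789 − 1(124.8) − 3(17.28) = 1613
  F: 0 + 1(124.8) = 124.8
  G: 0 + 1(17.28) = 17.28
Total out = 116.6 + 1613 + 124.8 + 17.28 = 1871 lbmol/h.

1870 lbmol/h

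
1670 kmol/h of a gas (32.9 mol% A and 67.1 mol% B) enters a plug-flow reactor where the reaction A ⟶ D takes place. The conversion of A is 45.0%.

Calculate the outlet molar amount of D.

247 kmol/h

A reacted = 0.45 × 549.4 = 247.2 kmol/h; ν_A = −1, so ξ = 247.2/1 = 247.2 kmol/h.
Outlet amounts (n = n₀ + ν ξ):
  A: 549.4 − 1(247.2) = 302.2
  D: 0 + 1(247.2) = 247.2
  B: 1121 (inert)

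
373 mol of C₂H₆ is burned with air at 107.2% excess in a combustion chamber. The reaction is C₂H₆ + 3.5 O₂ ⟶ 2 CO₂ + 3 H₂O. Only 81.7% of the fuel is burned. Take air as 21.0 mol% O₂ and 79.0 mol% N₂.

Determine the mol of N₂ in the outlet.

Stoichiometric O₂ = 3.5 × 373 = 1306 mol; O₂ fed = 1306 × 2.072 = 2705 mol.
N₂ fed = 2705 × 79/21 = 10180 mol.
Fuel reacted = 0.817 × 373 → ξ = 304.7 mol.
Outlet (n = n₀ + ν ξ):
  C₂H₆: 373 − 1(304.7) = 68.26
  O₂: 2705 − 3.5(304.7) = 1638
  N₂: 10180 (inert)
  CO₂: 0 + 2(304.7) = 609.5
  H₂O: 0 + 3(304.7) = 914.2

10200 mol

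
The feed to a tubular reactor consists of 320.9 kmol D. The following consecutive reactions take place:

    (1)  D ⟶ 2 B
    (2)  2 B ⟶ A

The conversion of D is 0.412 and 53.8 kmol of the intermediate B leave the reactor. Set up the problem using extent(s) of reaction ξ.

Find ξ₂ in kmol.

Conversion of D: D consumed = 1ξ₁ = 0.412 × 320.9 → ξ₁ = 132.2 kmol.
B balance: n_B = 0 + 2ξ₁ − 2ξ₂ = 53.8 → ξ₂ = (2·132.2 − 53.8)/2 = 105.3 kmol.
Outlet amounts (n = n₀ + Σ ν·ξ):
  D: 320.9 − 1(132.2) = 188.7
  B: 0 + 2(132.2) − 2(105.3) = 53.8
  A: 0 + 1(105.3) = 105.3

ξ₂ = 105 kmol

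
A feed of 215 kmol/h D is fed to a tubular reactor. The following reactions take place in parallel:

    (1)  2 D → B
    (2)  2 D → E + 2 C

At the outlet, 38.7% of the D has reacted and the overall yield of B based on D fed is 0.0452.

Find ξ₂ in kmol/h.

ξ₂ = 31.9 kmol/h

Yield of B: 1ξ₁ / 215 = 0.0452 → ξ₁ = 9.718 kmol/h.
Conversion of D: 2ξ₁ + 2ξ₂ = 0.387 × 215 = 83.2 → ξ₂ = 31.88 kmol/h.
Outlet amounts (n = n₀ + Σ ν·ξ):
  D: 215 − 2(9.718) − 2(31.88) = 131.8
  B: 0 + 1(9.718) = 9.718
  E: 0 + 1(31.88) = 31.88
  C: 0 + 2(31.88) = 63.77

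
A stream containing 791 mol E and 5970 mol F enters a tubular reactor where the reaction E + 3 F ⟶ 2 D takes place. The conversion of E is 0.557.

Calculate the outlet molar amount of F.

E reacted = 0.557 × 791 = 440.6 mol; ν_E = −1, so ξ = 440.6/1 = 440.6 mol.
Outlet amounts (n = n₀ + ν ξ):
  E: 791 − 1(440.6) = 350.4
  F: 5970 − 3(440.6) = 4648
  D: 0 + 2(440.6) = 881.2

4650 mol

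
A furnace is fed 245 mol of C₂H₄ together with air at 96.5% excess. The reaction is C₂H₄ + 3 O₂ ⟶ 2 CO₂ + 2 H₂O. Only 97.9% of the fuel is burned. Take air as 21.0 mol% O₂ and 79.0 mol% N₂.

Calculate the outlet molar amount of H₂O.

480 mol

Stoichiometric O₂ = 3 × 245 = 735 mol; O₂ fed = 735 × 1.965 = 1444 mol.
N₂ fed = 1444 × 79/21 = 5433 mol.
Fuel reacted = 0.979 × 245 → ξ = 239.9 mol.
Outlet (n = n₀ + ν ξ):
  C₂H₄: 245 − 1(239.9) = 5.145
  O₂: 1444 − 3(239.9) = 724.7
  N₂: 5433 (inert)
  CO₂: 0 + 2(239.9) = 479.7
  H₂O: 0 + 2(239.9) = 479.7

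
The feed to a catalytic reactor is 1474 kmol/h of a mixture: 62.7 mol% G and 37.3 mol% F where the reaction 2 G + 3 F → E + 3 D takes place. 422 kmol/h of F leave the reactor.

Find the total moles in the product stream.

1430 kmol/h

For F: n = n₀ − 3ξ → 422 = 549.8 − 3ξ, giving ξ = 42.6 kmol/h.
Outlet amounts (n = n₀ + ν ξ):
  G: 924.2 − 2(42.6) = 839
  F: 549.8 − 3(42.6) = 422
  E: 0 + 1(42.6) = 42.6
  D: 0 + 3(42.6) = 127.8
Total out = 839 + 422 + 42.6 + 127.8 = 1431 kmol/h.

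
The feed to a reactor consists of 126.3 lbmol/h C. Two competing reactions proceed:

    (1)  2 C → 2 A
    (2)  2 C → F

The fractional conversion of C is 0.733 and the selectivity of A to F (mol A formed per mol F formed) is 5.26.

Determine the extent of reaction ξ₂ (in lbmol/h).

ξ₂ = 12.8 lbmol/h

Conversion of C: C consumed = 0.733 × 126.3 = 92.58 lbmol/h = 2ξ₁ + 2ξ₂.
Selectivity: 2ξ₁ / (1ξ₂) = 5.26 → ξ₁ = 2.63 ξ₂.
Substitute: (2·2.63 + 2) ξ₂ = 92.58 → ξ₂ = 12.75 lbmol/h, ξ₁ = 33.54 lbmol/h.
Outlet amounts (n = n₀ + Σ ν·ξ):
  C: 126.3 − 2(33.54) − 2(12.75) = 33.72
  A: 0 + 2(33.54) = 67.07
  F: 0 + 1(12.75) = 12.75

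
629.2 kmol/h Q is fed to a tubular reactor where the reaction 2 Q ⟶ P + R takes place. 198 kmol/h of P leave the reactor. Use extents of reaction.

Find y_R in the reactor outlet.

For P: n = n₀ + 1ξ → 198 = 0 + 1ξ, giving ξ = 198 kmol/h.
Outlet amounts (n = n₀ + ν ξ):
  Q: 629.2 − 2(198) = 233.2
  P: 0 + 1(198) = 198
  R: 0 + 1(198) = 198
Total out = 629.2 kmol/h; y_R = 198 / 629.2 = 0.3147.

0.315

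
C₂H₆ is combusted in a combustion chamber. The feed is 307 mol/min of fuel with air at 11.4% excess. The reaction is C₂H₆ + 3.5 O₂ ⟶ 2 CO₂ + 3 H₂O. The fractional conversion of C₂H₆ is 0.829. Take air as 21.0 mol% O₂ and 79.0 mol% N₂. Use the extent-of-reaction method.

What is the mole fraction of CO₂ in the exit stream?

0.083

Stoichiometric O₂ = 3.5 × 307 = 1074 mol/min; O₂ fed = 1074 × 1.114 = 1197 mol/min.
N₂ fed = 1197 × 79/21 = 4503 mol/min.
Fuel reacted = 0.829 × 307 → ξ = 254.5 mol/min.
Outlet (n = n₀ + ν ξ):
  C₂H₆: 307 − 1(254.5) = 52.5
  O₂: 1197 − 3.5(254.5) = 306.2
  N₂: 4503 (inert)
  CO₂: 0 + 2(254.5) = 509
  H₂O: 0 + 3(254.5) = 763.5
Total out = 6134 mol/min; y_CO₂ = 509 / 6134 = 0.08298.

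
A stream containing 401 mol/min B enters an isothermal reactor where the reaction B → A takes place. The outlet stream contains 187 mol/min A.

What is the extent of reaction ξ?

For A: n = n₀ + 1ξ → 187 = 0 + 1ξ, giving ξ = 187 mol/min.
Outlet amounts (n = n₀ + ν ξ):
  B: 401 − 1(187) = 214
  A: 0 + 1(187) = 187

ξ = 187 mol/min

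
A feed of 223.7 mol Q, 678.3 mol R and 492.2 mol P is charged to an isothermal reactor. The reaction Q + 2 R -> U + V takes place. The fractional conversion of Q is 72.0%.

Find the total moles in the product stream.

1230 mol

Q reacted = 0.72 × 223.7 = 161.1 mol; ν_Q = −1, so ξ = 161.1/1 = 161.1 mol.
Outlet amounts (n = n₀ + ν ξ):
  Q: 223.7 − 1(161.1) = 62.64
  R: 678.3 − 2(161.1) = 356.2
  U: 0 + 1(161.1) = 161.1
  V: 0 + 1(161.1) = 161.1
  P: 492.2 (inert)
Total out = 62.64 + 356.2 + 161.1 + 161.1 + 492.2 = 1233 mol.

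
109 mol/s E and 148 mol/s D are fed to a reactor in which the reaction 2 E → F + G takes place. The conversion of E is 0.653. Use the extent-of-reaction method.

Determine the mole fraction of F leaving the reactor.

0.138

E reacted = 0.653 × 109 = 71.18 mol/s; ν_E = −2, so ξ = 71.18/2 = 35.59 mol/s.
Outlet amounts (n = n₀ + ν ξ):
  E: 109 − 2(35.59) = 37.82
  F: 0 + 1(35.59) = 35.59
  G: 0 + 1(35.59) = 35.59
  D: 148 (inert)
Total out = 257 mol/s; y_F = 35.59 / 257 = 0.1385.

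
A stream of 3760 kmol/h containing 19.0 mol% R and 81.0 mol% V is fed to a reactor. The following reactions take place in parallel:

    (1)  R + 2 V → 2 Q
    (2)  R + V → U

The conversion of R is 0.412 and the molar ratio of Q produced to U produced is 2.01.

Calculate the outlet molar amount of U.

147 kmol/h

Conversion of R: R consumed = 0.412 × 714.4 = 294.3 kmol/h = 1ξ₁ + 1ξ₂.
Selectivity: 2ξ₁ / (1ξ₂) = 2.01 → ξ₁ = 1.005 ξ₂.
Substitute: (1·1.005 + 1) ξ₂ = 294.3 → ξ₂ = 146.8 kmol/h, ξ₁ = 147.5 kmol/h.
Outlet amounts (n = n₀ + Σ ν·ξ):
  R: 714.4 − 1(147.5) − 1(146.8) = 420.1
  V: 3046 − 2(147.5) − 1(146.8) = 2604
  Q: 0 + 2(147.5) = 295.1
  U: 0 + 1(146.8) = 146.8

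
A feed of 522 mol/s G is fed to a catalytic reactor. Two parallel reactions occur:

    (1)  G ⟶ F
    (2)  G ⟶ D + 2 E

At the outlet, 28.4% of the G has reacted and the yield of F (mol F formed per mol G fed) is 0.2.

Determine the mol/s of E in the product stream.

Yield of F: 1ξ₁ / 522 = 0.2 → ξ₁ = 104.4 mol/s.
Conversion of G: 1ξ₁ + 1ξ₂ = 0.284 × 522 = 148.2 → ξ₂ = 43.85 mol/s.
Outlet amounts (n = n₀ + Σ ν·ξ):
  G: 522 − 1(104.4) − 1(43.85) = 373.8
  F: 0 + 1(104.4) = 104.4
  D: 0 + 1(43.85) = 43.85
  E: 0 + 2(43.85) = 87.7

87.7 mol/s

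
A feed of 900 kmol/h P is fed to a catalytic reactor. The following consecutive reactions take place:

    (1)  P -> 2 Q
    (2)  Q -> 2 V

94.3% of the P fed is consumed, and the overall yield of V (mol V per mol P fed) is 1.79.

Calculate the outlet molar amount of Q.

892 kmol/h

Conversion of P: P consumed = 1ξ₁ = 0.943 × 900 → ξ₁ = 848.7 kmol/h.
Yield of V: 2ξ₂ / 900 = 1.79 → ξ₂ = 805.5 kmol/h.
Outlet amounts (n = n₀ + Σ ν·ξ):
  P: 900 − 1(848.7) = 51.3
  Q: 0 + 2(848.7) − 1(805.5) = 891.9
  V: 0 + 2(805.5) = 1611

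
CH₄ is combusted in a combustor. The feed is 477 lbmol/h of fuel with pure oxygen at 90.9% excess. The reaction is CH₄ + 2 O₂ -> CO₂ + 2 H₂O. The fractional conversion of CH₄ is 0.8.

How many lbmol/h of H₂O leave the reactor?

763 lbmol/h

Stoichiometric O₂ = 2 × 477 = 954 lbmol/h; O₂ fed = 954 × 1.909 = 1821 lbmol/h.
Fuel reacted = 0.8 × 477 → ξ = 381.6 lbmol/h.
Outlet (n = n₀ + ν ξ):
  CH₄: 477 − 1(381.6) = 95.4
  O₂: 1821 − 2(381.6) = 1058
  CO₂: 0 + 1(381.6) = 381.6
  H₂O: 0 + 2(381.6) = 763.2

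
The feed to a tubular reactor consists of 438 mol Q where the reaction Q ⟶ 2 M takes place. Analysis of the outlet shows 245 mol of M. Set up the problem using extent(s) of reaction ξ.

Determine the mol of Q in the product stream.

For M: n = n₀ + 2ξ → 245 = 0 + 2ξ, giving ξ = 122.5 mol.
Outlet amounts (n = n₀ + ν ξ):
  Q: 438 − 1(122.5) = 315.5
  M: 0 + 2(122.5) = 245

316 mol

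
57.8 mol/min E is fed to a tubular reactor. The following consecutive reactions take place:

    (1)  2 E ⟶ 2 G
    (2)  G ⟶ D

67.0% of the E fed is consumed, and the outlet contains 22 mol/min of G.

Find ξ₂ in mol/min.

Conversion of E: E consumed = 2ξ₁ = 0.67 × 57.8 → ξ₁ = 19.36 mol/min.
G balance: n_G = 0 + 2ξ₁ − 1ξ₂ = 22 → ξ₂ = (2·19.36 − 22)/1 = 16.73 mol/min.
Outlet amounts (n = n₀ + Σ ν·ξ):
  E: 57.8 − 2(19.36) = 19.07
  G: 0 + 2(19.36) − 1(16.73) = 22
  D: 0 + 1(16.73) = 16.73

ξ₂ = 16.7 mol/min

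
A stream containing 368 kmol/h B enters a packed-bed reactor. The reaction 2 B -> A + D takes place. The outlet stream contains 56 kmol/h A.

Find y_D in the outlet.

For A: n = n₀ + 1ξ → 56 = 0 + 1ξ, giving ξ = 56 kmol/h.
Outlet amounts (n = n₀ + ν ξ):
  B: 368 − 2(56) = 256
  A: 0 + 1(56) = 56
  D: 0 + 1(56) = 56
Total out = 368 kmol/h; y_D = 56 / 368 = 0.1522.

0.152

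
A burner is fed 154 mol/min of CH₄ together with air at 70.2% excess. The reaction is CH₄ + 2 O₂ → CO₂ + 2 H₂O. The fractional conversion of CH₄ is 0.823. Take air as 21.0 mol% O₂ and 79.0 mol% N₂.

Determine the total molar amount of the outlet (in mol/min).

Stoichiometric O₂ = 2 × 154 = 308 mol/min; O₂ fed = 308 × 1.702 = 524.2 mol/min.
N₂ fed = 524.2 × 79/21 = 1972 mol/min.
Fuel reacted = 0.823 × 154 → ξ = 126.7 mol/min.
Outlet (n = n₀ + ν ξ):
  CH₄: 154 − 1(126.7) = 27.26
  O₂: 524.2 − 2(126.7) = 270.7
  N₂: 1972 (inert)
  CO₂: 0 + 1(126.7) = 126.7
  H₂O: 0 + 2(126.7) = 253.5
Total out = 27.26 + 270.7 + 1972 + 126.7 + 253.5 = 2650 mol/min.

2650 mol/min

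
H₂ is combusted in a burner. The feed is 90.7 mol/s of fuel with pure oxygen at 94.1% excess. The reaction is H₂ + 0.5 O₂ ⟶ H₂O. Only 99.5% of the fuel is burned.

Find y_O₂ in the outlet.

Stoichiometric O₂ = 0.5 × 90.7 = 45.35 mol/s; O₂ fed = 45.35 × 1.941 = 88.02 mol/s.
Fuel reacted = 0.995 × 90.7 → ξ = 90.25 mol/s.
Outlet (n = n₀ + ν ξ):
  H₂: 90.7 − 1(90.25) = 0.4535
  O₂: 88.02 − 0.5(90.25) = 42.9
  H₂O: 0 + 1(90.25) = 90.25
Total out = 133.6 mol/s; y_O₂ = 42.9 / 133.6 = 0.3211.

0.321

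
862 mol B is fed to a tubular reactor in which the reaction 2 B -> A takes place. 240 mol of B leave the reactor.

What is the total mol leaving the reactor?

For B: n = n₀ − 2ξ → 240 = 862 − 2ξ, giving ξ = 311 mol.
Outlet amounts (n = n₀ + ν ξ):
  B: 862 − 2(311) = 240
  A: 0 + 1(311) = 311
Total out = 240 + 311 = 551 mol.

551 mol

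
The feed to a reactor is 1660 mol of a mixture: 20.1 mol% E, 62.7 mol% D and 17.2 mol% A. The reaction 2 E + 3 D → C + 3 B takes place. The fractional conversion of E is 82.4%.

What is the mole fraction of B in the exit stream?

E reacted = 0.824 × 333.7 = 274.9 mol; ν_E = −2, so ξ = 274.9/2 = 137.5 mol.
Outlet amounts (n = n₀ + ν ξ):
  E: 333.7 − 2(137.5) = 58.72
  D: 1041 − 3(137.5) = 628.4
  C: 0 + 1(137.5) = 137.5
  B: 0 + 3(137.5) = 412.4
  A: 285.5 (inert)
Total out = 1523 mol; y_B = 412.4 / 1523 = 0.2709.

0.271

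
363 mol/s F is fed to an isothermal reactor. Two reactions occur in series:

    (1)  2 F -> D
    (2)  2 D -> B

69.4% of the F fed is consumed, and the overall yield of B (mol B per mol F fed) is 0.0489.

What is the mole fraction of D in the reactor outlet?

Conversion of F: F consumed = 2ξ₁ = 0.694 × 363 → ξ₁ = 126 mol/s.
Yield of B: 1ξ₂ / 363 = 0.0489 → ξ₂ = 17.75 mol/s.
Outlet amounts (n = n₀ + Σ ν·ξ):
  F: 363 − 2(126) = 111.1
  D: 0 + 1(126) − 2(17.75) = 90.46
  B: 0 + 1(17.75) = 17.75
Total out = 219.3 mol/s; y_D = 90.46 / 219.3 = 0.4125.

0.413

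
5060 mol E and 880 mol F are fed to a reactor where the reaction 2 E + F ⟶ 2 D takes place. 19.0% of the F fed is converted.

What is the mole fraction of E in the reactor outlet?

0.819

F reacted = 0.19 × 880 = 167.2 mol; ν_F = −1, so ξ = 167.2/1 = 167.2 mol.
Outlet amounts (n = n₀ + ν ξ):
  E: 5060 − 2(167.2) = 4726
  F: 880 − 1(167.2) = 712.8
  D: 0 + 2(167.2) = 334.4
Total out = 5773 mol; y_E = 4726 / 5773 = 0.8186.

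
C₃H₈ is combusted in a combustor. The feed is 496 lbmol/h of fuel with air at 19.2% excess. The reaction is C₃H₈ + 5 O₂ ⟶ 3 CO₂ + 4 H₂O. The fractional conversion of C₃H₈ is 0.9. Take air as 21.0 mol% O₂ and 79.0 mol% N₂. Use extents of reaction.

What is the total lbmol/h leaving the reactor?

Stoichiometric O₂ = 5 × 496 = 2480 lbmol/h; O₂ fed = 2480 × 1.192 = 2956 lbmol/h.
N₂ fed = 2956 × 79/21 = 11120 lbmol/h.
Fuel reacted = 0.9 × 496 → ξ = 446.4 lbmol/h.
Outlet (n = n₀ + ν ξ):
  C₃H₈: 496 − 1(446.4) = 49.6
  O₂: 2956 − 5(446.4) = 724.2
  N₂: 11120 (inert)
  CO₂: 0 + 3(446.4) = 1339
  H₂O: 0 + 4(446.4) = 1786
Total out = 49.6 + 724.2 + 11120 + 1339 + 1786 = 15020 lbmol/h.

15000 lbmol/h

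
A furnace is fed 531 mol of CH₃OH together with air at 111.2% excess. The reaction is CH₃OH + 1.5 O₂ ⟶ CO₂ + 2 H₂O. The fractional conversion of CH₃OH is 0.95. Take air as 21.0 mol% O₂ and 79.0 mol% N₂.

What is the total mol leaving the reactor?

8790 mol

Stoichiometric O₂ = 1.5 × 531 = 796.5 mol; O₂ fed = 796.5 × 2.112 = 1682 mol.
N₂ fed = 1682 × 79/21 = 6328 mol.
Fuel reacted = 0.95 × 531 → ξ = 504.4 mol.
Outlet (n = n₀ + ν ξ):
  CH₃OH: 531 − 1(504.4) = 26.55
  O₂: 1682 − 1.5(504.4) = 925.5
  N₂: 6328 (inert)
  CO₂: 0 + 1(504.4) = 504.4
  H₂O: 0 + 2(504.4) = 1009
Total out = 26.55 + 925.5 + 6328 + 504.4 + 1009 = 8794 mol.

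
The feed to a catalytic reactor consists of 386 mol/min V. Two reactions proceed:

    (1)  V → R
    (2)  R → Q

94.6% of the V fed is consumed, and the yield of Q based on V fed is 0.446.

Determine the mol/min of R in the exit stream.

193 mol/min

Conversion of V: V consumed = 1ξ₁ = 0.946 × 386 → ξ₁ = 365.2 mol/min.
Yield of Q: 1ξ₂ / 386 = 0.446 → ξ₂ = 172.2 mol/min.
Outlet amounts (n = n₀ + Σ ν·ξ):
  V: 386 − 1(365.2) = 20.84
  R: 0 + 1(365.2) − 1(172.2) = 193
  Q: 0 + 1(172.2) = 172.2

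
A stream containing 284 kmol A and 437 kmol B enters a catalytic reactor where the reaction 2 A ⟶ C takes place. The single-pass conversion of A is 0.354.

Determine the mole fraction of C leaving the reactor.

A reacted = 0.354 × 284 = 100.5 kmol; ν_A = −2, so ξ = 100.5/2 = 50.27 kmol.
Outlet amounts (n = n₀ + ν ξ):
  A: 284 − 2(50.27) = 183.5
  C: 0 + 1(50.27) = 50.27
  B: 437 (inert)
Total out = 670.7 kmol; y_C = 50.27 / 670.7 = 0.07494.

0.0749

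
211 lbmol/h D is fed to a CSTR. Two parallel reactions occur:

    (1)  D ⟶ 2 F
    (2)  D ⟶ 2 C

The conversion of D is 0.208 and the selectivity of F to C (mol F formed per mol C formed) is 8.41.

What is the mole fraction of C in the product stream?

Conversion of D: D consumed = 0.208 × 211 = 43.89 lbmol/h = 1ξ₁ + 1ξ₂.
Selectivity: 2ξ₁ / (2ξ₂) = 8.41 → ξ₁ = 8.41 ξ₂.
Substitute: (1·8.41 + 1) ξ₂ = 43.89 → ξ₂ = 4.664 lbmol/h, ξ₁ = 39.22 lbmol/h.
Outlet amounts (n = n₀ + Σ ν·ξ):
  D: 211 − 1(39.22) − 1(4.664) = 167.1
  F: 0 + 2(39.22) = 78.45
  C: 0 + 2(4.664) = 9.328
Total out = 254.9 lbmol/h; y_C = 9.328 / 254.9 = 0.0366.

0.0366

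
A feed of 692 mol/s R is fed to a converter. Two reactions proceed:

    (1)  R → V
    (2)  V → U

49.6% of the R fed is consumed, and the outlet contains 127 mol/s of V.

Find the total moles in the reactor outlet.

Conversion of R: R consumed = 1ξ₁ = 0.496 × 692 → ξ₁ = 343.2 mol/s.
V balance: n_V = 0 + 1ξ₁ − 1ξ₂ = 127 → ξ₂ = (1·343.2 − 127)/1 = 216.2 mol/s.
Outlet amounts (n = n₀ + Σ ν·ξ):
  R: 692 − 1(343.2) = 348.8
  V: 0 + 1(343.2) − 1(216.2) = 127
  U: 0 + 1(216.2) = 216.2
Total out = 348.8 + 127 + 216.2 = 692 mol/s.

692 mol/s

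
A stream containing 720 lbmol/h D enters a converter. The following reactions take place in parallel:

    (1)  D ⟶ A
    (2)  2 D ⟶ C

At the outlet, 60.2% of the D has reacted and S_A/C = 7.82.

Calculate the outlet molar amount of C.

44.1 lbmol/h

Conversion of D: D consumed = 0.602 × 720 = 433.4 lbmol/h = 1ξ₁ + 2ξ₂.
Selectivity: 1ξ₁ / (1ξ₂) = 7.82 → ξ₁ = 7.82 ξ₂.
Substitute: (1·7.82 + 2) ξ₂ = 433.4 → ξ₂ = 44.14 lbmol/h, ξ₁ = 345.2 lbmol/h.
Outlet amounts (n = n₀ + Σ ν·ξ):
  D: 720 − 1(345.2) − 2(44.14) = 286.6
  A: 0 + 1(345.2) = 345.2
  C: 0 + 1(44.14) = 44.14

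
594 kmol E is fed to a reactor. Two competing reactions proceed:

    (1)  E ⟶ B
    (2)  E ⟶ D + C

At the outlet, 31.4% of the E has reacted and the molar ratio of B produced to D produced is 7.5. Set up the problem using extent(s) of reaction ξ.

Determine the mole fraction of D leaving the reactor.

0.0356

Conversion of E: E consumed = 0.314 × 594 = 186.5 kmol = 1ξ₁ + 1ξ₂.
Selectivity: 1ξ₁ / (1ξ₂) = 7.5 → ξ₁ = 7.5 ξ₂.
Substitute: (1·7.5 + 1) ξ₂ = 186.5 → ξ₂ = 21.94 kmol, ξ₁ = 164.6 kmol.
Outlet amounts (n = n₀ + Σ ν·ξ):
  E: 594 − 1(164.6) − 1(21.94) = 407.5
  B: 0 + 1(164.6) = 164.6
  D: 0 + 1(21.94) = 21.94
  C: 0 + 1(21.94) = 21.94
Total out = 615.9 kmol; y_D = 21.94 / 615.9 = 0.03563.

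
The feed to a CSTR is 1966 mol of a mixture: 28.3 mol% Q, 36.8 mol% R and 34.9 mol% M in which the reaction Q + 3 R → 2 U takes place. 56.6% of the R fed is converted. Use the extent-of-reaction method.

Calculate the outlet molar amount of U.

273 mol

R reacted = 0.566 × 723.5 = 409.5 mol; ν_R = −3, so ξ = 409.5/3 = 136.5 mol.
Outlet amounts (n = n₀ + ν ξ):
  Q: 556.4 − 1(136.5) = 419.9
  R: 723.5 − 3(136.5) = 314
  U: 0 + 2(136.5) = 273
  M: 686.1 (inert)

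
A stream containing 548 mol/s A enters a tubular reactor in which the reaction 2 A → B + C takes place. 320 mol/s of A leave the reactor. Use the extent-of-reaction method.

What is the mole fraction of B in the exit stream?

For A: n = n₀ − 2ξ → 320 = 548 − 2ξ, giving ξ = 114 mol/s.
Outlet amounts (n = n₀ + ν ξ):
  A: 548 − 2(114) = 320
  B: 0 + 1(114) = 114
  C: 0 + 1(114) = 114
Total out = 548 mol/s; y_B = 114 / 548 = 0.208.

0.208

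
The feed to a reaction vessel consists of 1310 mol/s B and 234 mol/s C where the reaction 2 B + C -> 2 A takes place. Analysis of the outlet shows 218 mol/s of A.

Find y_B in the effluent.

For A: n = n₀ + 2ξ → 218 = 0 + 2ξ, giving ξ = 109 mol/s.
Outlet amounts (n = n₀ + ν ξ):
  B: 1310 − 2(109) = 1092
  C: 234 − 1(109) = 125
  A: 0 + 2(109) = 218
Total out = 1435 mol/s; y_B = 1092 / 1435 = 0.761.

0.761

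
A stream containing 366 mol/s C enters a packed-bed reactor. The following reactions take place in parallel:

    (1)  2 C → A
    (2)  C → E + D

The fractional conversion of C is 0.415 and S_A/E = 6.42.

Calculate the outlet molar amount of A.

70.5 mol/s

Conversion of C: C consumed = 0.415 × 366 = 151.9 mol/s = 2ξ₁ + 1ξ₂.
Selectivity: 1ξ₁ / (1ξ₂) = 6.42 → ξ₁ = 6.42 ξ₂.
Substitute: (2·6.42 + 1) ξ₂ = 151.9 → ξ₂ = 10.97 mol/s, ξ₁ = 70.46 mol/s.
Outlet amounts (n = n₀ + Σ ν·ξ):
  C: 366 − 2(70.46) − 1(10.97) = 214.1
  A: 0 + 1(70.46) = 70.46
  E: 0 + 1(10.97) = 10.97
  D: 0 + 1(10.97) = 10.97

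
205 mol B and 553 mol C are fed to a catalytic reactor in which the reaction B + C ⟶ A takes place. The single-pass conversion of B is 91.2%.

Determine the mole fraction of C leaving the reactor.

0.641

B reacted = 0.912 × 205 = 187 mol; ν_B = −1, so ξ = 187/1 = 187 mol.
Outlet amounts (n = n₀ + ν ξ):
  B: 205 − 1(187) = 18.04
  C: 553 − 1(187) = 366
  A: 0 + 1(187) = 187
Total out = 571 mol; y_C = 366 / 571 = 0.641.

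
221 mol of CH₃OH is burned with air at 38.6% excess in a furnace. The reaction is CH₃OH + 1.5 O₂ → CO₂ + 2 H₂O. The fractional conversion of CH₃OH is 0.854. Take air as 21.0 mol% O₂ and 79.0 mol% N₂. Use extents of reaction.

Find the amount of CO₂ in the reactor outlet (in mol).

189 mol

Stoichiometric O₂ = 1.5 × 221 = 331.5 mol; O₂ fed = 331.5 × 1.386 = 459.5 mol.
N₂ fed = 459.5 × 79/21 = 1728 mol.
Fuel reacted = 0.854 × 221 → ξ = 188.7 mol.
Outlet (n = n₀ + ν ξ):
  CH₃OH: 221 − 1(188.7) = 32.27
  O₂: 459.5 − 1.5(188.7) = 176.4
  N₂: 1728 (inert)
  CO₂: 0 + 1(188.7) = 188.7
  H₂O: 0 + 2(188.7) = 377.5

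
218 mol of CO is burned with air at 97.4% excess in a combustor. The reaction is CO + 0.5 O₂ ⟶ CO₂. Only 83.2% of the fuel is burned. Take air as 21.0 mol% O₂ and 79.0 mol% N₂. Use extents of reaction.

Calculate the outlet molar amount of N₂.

Stoichiometric O₂ = 0.5 × 218 = 109 mol; O₂ fed = 109 × 1.974 = 215.2 mol.
N₂ fed = 215.2 × 79/21 = 809.4 mol.
Fuel reacted = 0.832 × 218 → ξ = 181.4 mol.
Outlet (n = n₀ + ν ξ):
  CO: 218 − 1(181.4) = 36.62
  O₂: 215.2 − 0.5(181.4) = 124.5
  N₂: 809.4 (inert)
  CO₂: 0 + 1(181.4) = 181.4

809 mol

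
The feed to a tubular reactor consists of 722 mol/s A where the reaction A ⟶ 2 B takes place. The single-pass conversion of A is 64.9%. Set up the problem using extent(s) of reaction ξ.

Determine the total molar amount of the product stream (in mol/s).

A reacted = 0.649 × 722 = 468.6 mol/s; ν_A = −1, so ξ = 468.6/1 = 468.6 mol/s.
Outlet amounts (n = n₀ + ν ξ):
  A: 722 − 1(468.6) = 253.4
  B: 0 + 2(468.6) = 937.2
Total out = 253.4 + 937.2 = 1191 mol/s.

1190 mol/s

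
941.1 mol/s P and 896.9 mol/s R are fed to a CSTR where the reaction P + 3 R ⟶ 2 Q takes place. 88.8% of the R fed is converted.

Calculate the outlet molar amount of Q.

531 mol/s

R reacted = 0.888 × 896.9 = 796.4 mol/s; ν_R = −3, so ξ = 796.4/3 = 265.5 mol/s.
Outlet amounts (n = n₀ + ν ξ):
  P: 941.1 − 1(265.5) = 675.6
  R: 896.9 − 3(265.5) = 100.5
  Q: 0 + 2(265.5) = 531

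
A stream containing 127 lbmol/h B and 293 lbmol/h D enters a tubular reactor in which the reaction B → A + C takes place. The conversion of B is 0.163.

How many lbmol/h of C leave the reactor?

B reacted = 0.163 × 127 = 20.7 lbmol/h; ν_B = −1, so ξ = 20.7/1 = 20.7 lbmol/h.
Outlet amounts (n = n₀ + ν ξ):
  B: 127 − 1(20.7) = 106.3
  A: 0 + 1(20.7) = 20.7
  C: 0 + 1(20.7) = 20.7
  D: 293 (inert)

20.7 lbmol/h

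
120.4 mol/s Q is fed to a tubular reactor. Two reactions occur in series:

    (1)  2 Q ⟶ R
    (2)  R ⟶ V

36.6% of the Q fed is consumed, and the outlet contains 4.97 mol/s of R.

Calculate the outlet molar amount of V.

Conversion of Q: Q consumed = 2ξ₁ = 0.366 × 120.4 → ξ₁ = 22.03 mol/s.
R balance: n_R = 0 + 1ξ₁ − 1ξ₂ = 4.97 → ξ₂ = (1·22.03 − 4.97)/1 = 17.06 mol/s.
Outlet amounts (n = n₀ + Σ ν·ξ):
  Q: 120.4 − 2(22.03) = 76.33
  R: 0 + 1(22.03) − 1(17.06) = 4.97
  V: 0 + 1(17.06) = 17.06

17.1 mol/s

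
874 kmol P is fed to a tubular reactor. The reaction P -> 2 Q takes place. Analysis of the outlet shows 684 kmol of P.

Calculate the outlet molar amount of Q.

For P: n = n₀ − 1ξ → 684 = 874 − 1ξ, giving ξ = 190 kmol.
Outlet amounts (n = n₀ + ν ξ):
  P: 874 − 1(190) = 684
  Q: 0 + 2(190) = 380

380 kmol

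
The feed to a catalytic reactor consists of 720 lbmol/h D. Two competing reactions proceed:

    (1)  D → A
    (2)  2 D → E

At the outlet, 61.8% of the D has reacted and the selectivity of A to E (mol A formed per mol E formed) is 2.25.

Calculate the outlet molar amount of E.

Conversion of D: D consumed = 0.618 × 720 = 445 lbmol/h = 1ξ₁ + 2ξ₂.
Selectivity: 1ξ₁ / (1ξ₂) = 2.25 → ξ₁ = 2.25 ξ₂.
Substitute: (1·2.25 + 2) ξ₂ = 445 → ξ₂ = 104.7 lbmol/h, ξ₁ = 235.6 lbmol/h.
Outlet amounts (n = n₀ + Σ ν·ξ):
  D: 720 − 1(235.6) − 2(104.7) = 275
  A: 0 + 1(235.6) = 235.6
  E: 0 + 1(104.7) = 104.7

105 lbmol/h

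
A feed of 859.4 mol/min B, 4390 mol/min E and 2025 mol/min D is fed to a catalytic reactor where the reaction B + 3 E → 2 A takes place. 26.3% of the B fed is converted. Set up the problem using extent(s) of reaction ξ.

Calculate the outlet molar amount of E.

3710 mol/min

B reacted = 0.263 × 859.4 = 226 mol/min; ν_B = −1, so ξ = 226/1 = 226 mol/min.
Outlet amounts (n = n₀ + ν ξ):
  B: 859.4 − 1(226) = 633.4
  E: 4390 − 3(226) = 3712
  A: 0 + 2(226) = 452
  D: 2025 (inert)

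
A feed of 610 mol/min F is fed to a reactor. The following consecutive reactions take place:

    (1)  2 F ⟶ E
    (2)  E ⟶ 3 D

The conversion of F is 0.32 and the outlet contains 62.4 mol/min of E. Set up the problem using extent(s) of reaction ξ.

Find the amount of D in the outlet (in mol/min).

Conversion of F: F consumed = 2ξ₁ = 0.32 × 610 → ξ₁ = 97.6 mol/min.
E balance: n_E = 0 + 1ξ₁ − 1ξ₂ = 62.4 → ξ₂ = (1·97.6 − 62.4)/1 = 35.2 mol/min.
Outlet amounts (n = n₀ + Σ ν·ξ):
  F: 610 − 2(97.6) = 414.8
  E: 0 + 1(97.6) − 1(35.2) = 62.4
  D: 0 + 3(35.2) = 105.6

106 mol/min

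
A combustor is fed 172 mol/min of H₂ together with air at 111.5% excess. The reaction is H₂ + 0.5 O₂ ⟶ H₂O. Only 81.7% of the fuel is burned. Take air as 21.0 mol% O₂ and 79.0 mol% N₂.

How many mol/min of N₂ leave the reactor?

684 mol/min

Stoichiometric O₂ = 0.5 × 172 = 86 mol/min; O₂ fed = 86 × 2.115 = 181.9 mol/min.
N₂ fed = 181.9 × 79/21 = 684.3 mol/min.
Fuel reacted = 0.817 × 172 → ξ = 140.5 mol/min.
Outlet (n = n₀ + ν ξ):
  H₂: 172 − 1(140.5) = 31.48
  O₂: 181.9 − 0.5(140.5) = 111.6
  N₂: 684.3 (inert)
  H₂O: 0 + 1(140.5) = 140.5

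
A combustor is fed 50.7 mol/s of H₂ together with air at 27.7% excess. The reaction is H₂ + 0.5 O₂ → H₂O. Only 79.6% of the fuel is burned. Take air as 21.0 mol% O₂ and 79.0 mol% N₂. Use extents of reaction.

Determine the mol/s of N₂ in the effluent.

122 mol/s

Stoichiometric O₂ = 0.5 × 50.7 = 25.35 mol/s; O₂ fed = 25.35 × 1.277 = 32.37 mol/s.
N₂ fed = 32.37 × 79/21 = 121.8 mol/s.
Fuel reacted = 0.796 × 50.7 → ξ = 40.36 mol/s.
Outlet (n = n₀ + ν ξ):
  H₂: 50.7 − 1(40.36) = 10.34
  O₂: 32.37 − 0.5(40.36) = 12.19
  N₂: 121.8 (inert)
  H₂O: 0 + 1(40.36) = 40.36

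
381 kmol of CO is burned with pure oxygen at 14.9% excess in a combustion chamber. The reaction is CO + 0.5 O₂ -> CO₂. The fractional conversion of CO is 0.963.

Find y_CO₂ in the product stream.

0.881

Stoichiometric O₂ = 0.5 × 381 = 190.5 kmol; O₂ fed = 190.5 × 1.149 = 218.9 kmol.
Fuel reacted = 0.963 × 381 → ξ = 366.9 kmol.
Outlet (n = n₀ + ν ξ):
  CO: 381 − 1(366.9) = 14.1
  O₂: 218.9 − 0.5(366.9) = 35.43
  CO₂: 0 + 1(366.9) = 366.9
Total out = 416.4 kmol; y_CO₂ = 366.9 / 416.4 = 0.8811.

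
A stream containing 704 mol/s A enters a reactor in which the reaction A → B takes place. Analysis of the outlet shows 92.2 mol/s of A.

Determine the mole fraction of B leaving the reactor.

For A: n = n₀ − 1ξ → 92.2 = 704 − 1ξ, giving ξ = 611.8 mol/s.
Outlet amounts (n = n₀ + ν ξ):
  A: 704 − 1(611.8) = 92.2
  B: 0 + 1(611.8) = 611.8
Total out = 704 mol/s; y_B = 611.8 / 704 = 0.869.

0.869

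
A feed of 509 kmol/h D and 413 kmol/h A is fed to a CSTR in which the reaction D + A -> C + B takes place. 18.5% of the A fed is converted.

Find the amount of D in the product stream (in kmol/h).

A reacted = 0.185 × 413 = 76.41 kmol/h; ν_A = −1, so ξ = 76.41/1 = 76.41 kmol/h.
Outlet amounts (n = n₀ + ν ξ):
  D: 509 − 1(76.41) = 432.6
  A: 413 − 1(76.41) = 336.6
  C: 0 + 1(76.41) = 76.41
  B: 0 + 1(76.41) = 76.41

433 kmol/h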